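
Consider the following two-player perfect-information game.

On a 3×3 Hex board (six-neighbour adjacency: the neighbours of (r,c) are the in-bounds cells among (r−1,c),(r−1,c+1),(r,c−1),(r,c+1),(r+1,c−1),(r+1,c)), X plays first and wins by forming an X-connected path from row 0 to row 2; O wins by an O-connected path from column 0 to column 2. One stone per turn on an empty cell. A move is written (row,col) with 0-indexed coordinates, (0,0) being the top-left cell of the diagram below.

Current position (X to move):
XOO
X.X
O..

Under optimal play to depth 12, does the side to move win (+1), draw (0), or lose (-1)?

value(XOO/X.X/O.., X) = +1

p1 X@[XOO/X.X/O..]: (1,1)[XOO/XXX/O..]+1* (2,1)[XOO/X.X/OX.]-1 (2,2)[XOO/X.X/O.X]-1
p2 O@[XOO/XXX/O..]: (2,1)[XOO/XXX/OO.]-1* (2,2)[XOO/XXX/O.O]-1
p3 X@[XOO/XXX/OO.]: (2,2)[XOO/XXX/OOX]+1*
p4 O@[XOO/XXX/OOX] terminal -1; root [XOO/X.X/O..] d12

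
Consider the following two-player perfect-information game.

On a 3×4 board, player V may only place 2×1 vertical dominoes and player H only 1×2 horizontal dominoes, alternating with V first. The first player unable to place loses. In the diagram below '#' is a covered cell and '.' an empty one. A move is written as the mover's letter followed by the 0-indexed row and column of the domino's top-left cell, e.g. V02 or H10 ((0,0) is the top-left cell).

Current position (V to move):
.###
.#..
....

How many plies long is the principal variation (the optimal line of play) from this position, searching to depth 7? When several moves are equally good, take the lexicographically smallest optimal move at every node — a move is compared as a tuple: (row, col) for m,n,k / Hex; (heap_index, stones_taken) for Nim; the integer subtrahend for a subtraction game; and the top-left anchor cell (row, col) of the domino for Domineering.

PV length from [.###/.#../....]: 3 plies

ply 1, V at .###/.#../.... | V00=-1→####/##../....; V10=-1→.###/##../#...; V12=+1→.###/.##./..#.*; V13=+1→.###/.#.#/...#
ply 2, H at .###/.##./..#. | H20=-1→.###/.##./###.*
ply 3, V at .###/.##./###. | V00=+1→####/###./###.*; V13=+1→.###/.###/####
ply 4: ####/###./###. is terminal -1 (H); from .###/.#../.... depth 7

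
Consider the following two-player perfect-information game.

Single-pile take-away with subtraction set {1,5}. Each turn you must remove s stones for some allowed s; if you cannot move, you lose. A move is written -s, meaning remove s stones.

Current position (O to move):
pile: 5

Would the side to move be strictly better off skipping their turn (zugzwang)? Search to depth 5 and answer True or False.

ply 1, O at 5 | -1=+1→4*; -5=+1→0
ply 2, X at 4 | -1=-1→3*
ply 3, O at 3 | -1=+1→2*
ply 4, X at 2 | -1=-1→1*
ply 5, O at 1 | -1=+1→0*
ply 6: 0 is terminal -1 (X); from 5 depth 5
if O skipped the turn, X would face:
~ ply 1, X at 5 | -1=+1→4*; -5=+1→0
~ ply 2, O at 4 | -1=-1→3*
~ ply 3, X at 3 | -1=+1→2*
~ ply 4, O at 2 | -1=-1→1*
~ ply 5, X at 1 | -1=+1→0*
~ ply 6: 0 is terminal -1 (O); from 5 depth 5
compare (O): move=+1 vs pass=-1

zugzwang(5, O) = False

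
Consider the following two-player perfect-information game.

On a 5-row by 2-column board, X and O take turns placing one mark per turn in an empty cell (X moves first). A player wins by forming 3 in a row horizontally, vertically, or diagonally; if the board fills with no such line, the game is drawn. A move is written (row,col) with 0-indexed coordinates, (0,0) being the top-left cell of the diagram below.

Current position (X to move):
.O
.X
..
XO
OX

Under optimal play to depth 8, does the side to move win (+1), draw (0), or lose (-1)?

value(.O/.X/../XO/OX, X) = 0

[.O/.X/../XO/OX] X move#1: (0,0):+0/XO/.X/../XO/OX*, (1,0):+0/.O/XX/../XO/OX, (2,0):+0/.O/.X/X./XO/OX, (2,1):+0/.O/.X/.X/XO/OX
[XO/.X/../XO/OX] O move#2: (1,0):+0/XO/OX/../XO/OX*, (2,0):+0/XO/.X/O./XO/OX, (2,1):+0/XO/.X/.O/XO/OX
[XO/OX/../XO/OX] X move#3: (2,0):+0/XO/OX/X./XO/OX*, (2,1):+0/XO/OX/.X/XO/OX
[XO/OX/X./XO/OX] O move#4: (2,1):+0/XO/OX/XO/XO/OX*
[XO/OX/XO/XO/OX] end (terminal +0, X#5); searched .O/.X/../XO/OX to 8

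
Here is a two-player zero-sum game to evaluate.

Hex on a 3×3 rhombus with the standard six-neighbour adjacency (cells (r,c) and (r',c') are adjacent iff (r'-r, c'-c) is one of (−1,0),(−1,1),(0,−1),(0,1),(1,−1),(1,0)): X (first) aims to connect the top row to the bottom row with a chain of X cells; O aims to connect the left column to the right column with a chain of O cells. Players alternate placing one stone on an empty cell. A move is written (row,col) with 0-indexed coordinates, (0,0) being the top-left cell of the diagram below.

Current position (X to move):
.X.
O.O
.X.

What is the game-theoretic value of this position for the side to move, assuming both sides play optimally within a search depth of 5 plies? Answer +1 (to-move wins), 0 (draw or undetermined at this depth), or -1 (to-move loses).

value(.X./O.O/.X., X) = +1

[.X./O.O/.X.] X move#1: (0,0):-1/XX./O.O/.X., (0,2):-1/.XX/O.O/.X., (1,1):+1/.X./OXO/.X.*, (2,0):-1/.X./O.O/XX., (2,2):-1/.X./O.O/.XX
[.X./OXO/.X.] end (terminal -1, O#2); searched .X./O.O/.X. to 5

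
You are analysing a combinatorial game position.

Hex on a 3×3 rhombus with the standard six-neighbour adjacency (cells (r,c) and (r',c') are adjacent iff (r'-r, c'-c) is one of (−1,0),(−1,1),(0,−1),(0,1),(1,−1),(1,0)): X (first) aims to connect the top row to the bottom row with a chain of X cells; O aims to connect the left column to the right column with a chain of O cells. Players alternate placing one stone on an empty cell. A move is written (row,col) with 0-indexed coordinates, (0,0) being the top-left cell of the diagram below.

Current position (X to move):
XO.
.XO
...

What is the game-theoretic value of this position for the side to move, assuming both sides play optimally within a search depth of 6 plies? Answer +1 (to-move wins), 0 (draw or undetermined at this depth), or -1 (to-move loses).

p1 X@[XO./.XO/...]: (0,2)[XOX/.XO/...]+1* (1,0)[XO./XXO/...]+1 (2,0)[XO./.XO/X..]+1 (2,1)[XO./.XO/.X.]+1 (2,2)[XO./.XO/..X]+1
p2 O@[XOX/.XO/...]: (1,0)[XOX/OXO/...]-1* (2,0)[XOX/.XO/O..]-1 (2,1)[XOX/.XO/.O.]-1 (2,2)[XOX/.XO/..O]-1
p3 X@[XOX/OXO/...]: (2,0)[XOX/OXO/X..]+1* (2,1)[XOX/OXO/.X.]+1 (2,2)[XOX/OXO/..X]+1
p4 O@[XOX/OXO/X..] terminal -1; root [XO./.XO/...] d6

value(XO./.XO/..., X) = +1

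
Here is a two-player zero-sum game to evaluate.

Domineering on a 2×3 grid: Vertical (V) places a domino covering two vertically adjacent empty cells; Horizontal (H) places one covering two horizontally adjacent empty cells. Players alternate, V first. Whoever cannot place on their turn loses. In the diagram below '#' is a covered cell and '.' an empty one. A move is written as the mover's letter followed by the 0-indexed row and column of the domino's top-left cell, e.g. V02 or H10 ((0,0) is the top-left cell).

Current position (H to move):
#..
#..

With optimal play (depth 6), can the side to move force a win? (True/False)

ply 1, H at #../#.. | H01=+1→###/#..*; H11=+1→#../###
ply 2: ###/#.. is terminal -1 (V); from #../#.. depth 6

H winning at [#../#..]: True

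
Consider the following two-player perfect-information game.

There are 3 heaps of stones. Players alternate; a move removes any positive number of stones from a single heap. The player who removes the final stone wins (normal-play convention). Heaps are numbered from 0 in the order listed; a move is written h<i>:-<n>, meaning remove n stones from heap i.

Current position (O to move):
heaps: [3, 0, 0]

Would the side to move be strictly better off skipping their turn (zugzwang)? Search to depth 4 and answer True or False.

ply 1, O at (3,0,0) | h0:-1=-1→(2,0,0); h0:-2=-1→(1,0,0); h0:-3=+1→(0,0,0)*
ply 2: (0,0,0) is terminal -1 (X); from (3,0,0) depth 4
suppose O passes — search the same position with X to move:
pass> ply 1, X at (3,0,0) | h0:-1=-1→(2,0,0); h0:-2=-1→(1,0,0); h0:-3=+1→(0,0,0)*
pass> ply 2: (0,0,0) is terminal -1 (O); from (3,0,0) depth 4
for O: play +1, pass -1

zugzwang((3,0,0), O) = False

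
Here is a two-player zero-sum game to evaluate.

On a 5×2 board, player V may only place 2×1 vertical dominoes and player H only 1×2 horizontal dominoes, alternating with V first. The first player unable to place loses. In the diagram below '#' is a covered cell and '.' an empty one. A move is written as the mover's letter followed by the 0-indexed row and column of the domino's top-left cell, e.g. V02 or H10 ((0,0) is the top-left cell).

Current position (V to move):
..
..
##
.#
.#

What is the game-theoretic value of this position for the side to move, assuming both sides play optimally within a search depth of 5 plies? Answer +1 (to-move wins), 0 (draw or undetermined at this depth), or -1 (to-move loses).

value(../../##/.#/.#, V) = +1

ply 1, V at ../../##/.#/.# | V00=+1→#./#./##/.#/.#*; V01=+1→.#/.#/##/.#/.#; V30=-1→../../##/##/##
ply 2: #./#./##/.#/.# is terminal -1 (H); from ../../##/.#/.# depth 5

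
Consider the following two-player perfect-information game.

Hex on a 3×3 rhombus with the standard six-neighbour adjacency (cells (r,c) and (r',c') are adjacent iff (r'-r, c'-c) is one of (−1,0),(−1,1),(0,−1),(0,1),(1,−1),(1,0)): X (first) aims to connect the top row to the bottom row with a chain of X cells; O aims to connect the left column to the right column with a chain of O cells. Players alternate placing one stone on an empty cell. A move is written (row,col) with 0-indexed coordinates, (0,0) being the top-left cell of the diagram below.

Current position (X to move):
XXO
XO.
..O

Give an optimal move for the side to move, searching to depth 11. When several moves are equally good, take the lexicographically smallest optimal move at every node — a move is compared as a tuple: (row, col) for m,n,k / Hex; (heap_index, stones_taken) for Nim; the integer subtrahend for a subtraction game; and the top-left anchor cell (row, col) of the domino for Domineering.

X's best at [XXO/XO./..O]: (2,0)

ply 1, X at XXO/XO./..O | (1,2)=-1→XXO/XOX/..O; (2,0)=+1→XXO/XO./X.O*; (2,1)=-1→XXO/XO./.XO
ply 2: XXO/XO./X.O is terminal -1 (O); from XXO/XO./..O depth 11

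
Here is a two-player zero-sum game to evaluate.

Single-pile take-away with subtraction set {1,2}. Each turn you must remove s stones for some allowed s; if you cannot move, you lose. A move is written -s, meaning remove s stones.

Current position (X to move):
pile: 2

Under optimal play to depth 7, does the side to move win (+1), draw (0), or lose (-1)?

ply 1, X at 2 | -1=-1→1; -2=+1→0*
ply 2: 0 is terminal -1 (O); from 2 depth 7

value(2, X) = +1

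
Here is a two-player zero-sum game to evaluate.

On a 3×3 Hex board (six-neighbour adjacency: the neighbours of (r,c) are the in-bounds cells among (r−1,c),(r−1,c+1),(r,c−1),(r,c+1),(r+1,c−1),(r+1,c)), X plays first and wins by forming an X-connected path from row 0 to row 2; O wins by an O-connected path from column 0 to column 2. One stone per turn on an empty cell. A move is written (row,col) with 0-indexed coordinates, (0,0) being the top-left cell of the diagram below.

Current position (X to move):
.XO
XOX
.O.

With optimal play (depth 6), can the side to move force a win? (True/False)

X winning at [.XO/XOX/.O.]: True

ply 1, X at .XO/XOX/.O. | (0,0)=-1→XXO/XOX/.O.; (2,0)=+1→.XO/XOX/XO.*; (2,2)=-1→.XO/XOX/.OX
ply 2: .XO/XOX/XO. is terminal -1 (O); from .XO/XOX/.O. depth 6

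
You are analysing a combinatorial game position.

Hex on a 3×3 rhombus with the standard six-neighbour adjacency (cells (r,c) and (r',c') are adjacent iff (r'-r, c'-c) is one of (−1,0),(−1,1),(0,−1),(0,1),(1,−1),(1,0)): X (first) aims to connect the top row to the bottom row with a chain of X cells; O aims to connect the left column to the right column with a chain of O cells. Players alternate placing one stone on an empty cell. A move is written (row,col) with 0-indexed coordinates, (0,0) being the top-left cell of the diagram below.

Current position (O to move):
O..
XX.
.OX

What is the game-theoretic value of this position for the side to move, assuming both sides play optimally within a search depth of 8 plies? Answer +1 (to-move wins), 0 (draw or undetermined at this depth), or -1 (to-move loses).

value(O../XX./.OX, O) = -1

p1 O@[O../XX./.OX]: (0,1)[OO./XX./.OX]-1* (0,2)[O.O/XX./.OX]-1 (1,2)[O../XXO/.OX]-1 (2,0)[O../XX./OOX]-1
p2 X@[OO./XX./.OX]: (0,2)[OOX/XX./.OX]+1* (1,2)[OO./XXX/.OX]-1 (2,0)[OO./XX./XOX]-1
p3 O@[OOX/XX./.OX]: (1,2)[OOX/XXO/.OX]-1* (2,0)[OOX/XX./OOX]-1
p4 X@[OOX/XXO/.OX]: (2,0)[OOX/XXO/XOX]+1*
p5 O@[OOX/XXO/XOX] terminal -1; root [O../XX./.OX] d8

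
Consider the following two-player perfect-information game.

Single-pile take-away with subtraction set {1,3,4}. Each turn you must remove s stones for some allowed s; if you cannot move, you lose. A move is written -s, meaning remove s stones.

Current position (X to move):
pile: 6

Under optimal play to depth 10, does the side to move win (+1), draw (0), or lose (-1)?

value(6, X) = +1

ply 1, X at 6 | -1=-1→5; -3=-1→3; -4=+1→2*
ply 2, O at 2 | -1=-1→1*
ply 3, X at 1 | -1=+1→0*
ply 4: 0 is terminal -1 (O); from 6 depth 10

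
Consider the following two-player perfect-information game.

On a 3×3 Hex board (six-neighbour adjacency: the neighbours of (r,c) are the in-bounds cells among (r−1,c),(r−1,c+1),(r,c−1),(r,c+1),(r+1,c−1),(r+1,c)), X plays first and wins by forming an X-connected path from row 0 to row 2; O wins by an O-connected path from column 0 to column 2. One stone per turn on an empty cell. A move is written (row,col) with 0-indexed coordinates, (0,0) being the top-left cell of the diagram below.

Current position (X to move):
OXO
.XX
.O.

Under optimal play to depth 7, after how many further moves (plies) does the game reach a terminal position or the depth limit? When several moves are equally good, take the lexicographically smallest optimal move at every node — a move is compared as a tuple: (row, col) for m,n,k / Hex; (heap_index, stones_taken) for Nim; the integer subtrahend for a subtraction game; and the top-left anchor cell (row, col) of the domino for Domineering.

ply 1, X at OXO/.XX/.O. | (1,0)=+1→OXO/XXX/.O.*; (2,0)=+1→OXO/.XX/XO.; (2,2)=+1→OXO/.XX/.OX
ply 2, O at OXO/XXX/.O. | (2,0)=-1→OXO/XXX/OO.*; (2,2)=-1→OXO/XXX/.OO
ply 3, X at OXO/XXX/OO. | (2,2)=+1→OXO/XXX/OOX*
ply 4: OXO/XXX/OOX is terminal -1 (O); from OXO/.XX/.O. depth 7

PV length from [OXO/.XX/.O.]: 3 plies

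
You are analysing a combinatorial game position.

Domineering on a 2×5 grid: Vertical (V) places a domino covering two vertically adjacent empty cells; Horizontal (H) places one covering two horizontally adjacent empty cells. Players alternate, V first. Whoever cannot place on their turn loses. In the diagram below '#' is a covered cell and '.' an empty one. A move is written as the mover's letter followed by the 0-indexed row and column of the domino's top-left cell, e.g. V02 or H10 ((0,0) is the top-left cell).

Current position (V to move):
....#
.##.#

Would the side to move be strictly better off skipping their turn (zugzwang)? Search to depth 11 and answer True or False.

p1 V@[....#/.##.#]: V00[#...#/###.#]-1* V03[...##/.####]-1
p2 H@[#...#/###.#]: H01[###.#/###.#]-1 H02[#.###/###.#]+1*
p3 V@[#.###/###.#] terminal -1; root [....#/.##.#] d11
if V skipped the turn, H would face:
~ p1 H@[....#/.##.#]: H00[##..#/.##.#]-1* H01[.##.#/.##.#]-1 H02[..###/.##.#]-1
~ p2 V@[##..#/.##.#]: V03[##.##/.####]+1*
~ p3 H@[##.##/.####] terminal -1; root [....#/.##.#] d11
compare (V): move=-1 vs pass=+1

zugzwang(....#/.##.#, V) = True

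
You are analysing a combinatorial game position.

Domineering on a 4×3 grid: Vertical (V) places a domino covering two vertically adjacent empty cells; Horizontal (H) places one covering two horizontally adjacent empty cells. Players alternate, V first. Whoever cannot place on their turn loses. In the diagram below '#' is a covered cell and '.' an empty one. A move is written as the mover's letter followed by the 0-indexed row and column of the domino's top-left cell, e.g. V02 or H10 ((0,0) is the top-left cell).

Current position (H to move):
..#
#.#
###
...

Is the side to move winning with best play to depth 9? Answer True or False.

H winning at [..#/#.#/###/...]: True

ply 1, H at ..#/#.#/###/... | H00=+1→###/#.#/###/...*; H30=-1→..#/#.#/###/##.; H31=-1→..#/#.#/###/.##
ply 2: ###/#.#/###/... is terminal -1 (V); from ..#/#.#/###/... depth 9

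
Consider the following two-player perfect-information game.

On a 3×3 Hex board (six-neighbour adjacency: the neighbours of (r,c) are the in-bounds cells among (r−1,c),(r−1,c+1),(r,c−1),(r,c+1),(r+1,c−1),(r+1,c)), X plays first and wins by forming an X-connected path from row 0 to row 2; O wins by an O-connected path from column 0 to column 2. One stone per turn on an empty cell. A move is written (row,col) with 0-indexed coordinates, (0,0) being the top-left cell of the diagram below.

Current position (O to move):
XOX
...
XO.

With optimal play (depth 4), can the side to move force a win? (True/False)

O winning at [XOX/.../XO.]: False

p1 O@[XOX/.../XO.]: (1,0)[XOX/O../XO.]-1* (1,1)[XOX/.O./XO.]-1 (1,2)[XOX/..O/XO.]-1 (2,2)[XOX/.../XOO]-1
p2 X@[XOX/O../XO.]: (1,1)[XOX/OX./XO.]+1* (1,2)[XOX/O.X/XO.]+1 (2,2)[XOX/O../XOX]+1
p3 O@[XOX/OX./XO.] terminal -1; root [XOX/.../XO.] d4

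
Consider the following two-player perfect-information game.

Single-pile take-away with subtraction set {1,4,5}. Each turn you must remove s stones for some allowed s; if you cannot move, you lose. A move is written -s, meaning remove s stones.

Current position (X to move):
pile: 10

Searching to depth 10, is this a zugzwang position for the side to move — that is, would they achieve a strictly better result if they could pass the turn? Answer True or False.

zugzwang(10, X) = True

[10] X move#1: -1:-1/9*, -4:-1/6, -5:-1/5
[9] O move#2: -1:+1/8*, -4:-1/5, -5:-1/4
[8] X move#3: -1:-1/7*, -4:-1/4, -5:-1/3
[7] O move#4: -1:-1/6, -4:-1/3, -5:+1/2*
[2] X move#5: -1:-1/1*
[1] O move#6: -1:+1/0*
[0] end (terminal -1, X#7); searched 10 to 10
suppose X passes — search the same position with O to move:
pass> [10] O move#1: -1:-1/9*, -4:-1/6, -5:-1/5
pass> [9] X move#2: -1:+1/8*, -4:-1/5, -5:-1/4
pass> [8] O move#3: -1:-1/7*, -4:-1/4, -5:-1/3
pass> [7] X move#4: -1:-1/6, -4:-1/3, -5:+1/2*
pass> [2] O move#5: -1:-1/1*
pass> [1] X move#6: -1:+1/0*
pass> [0] end (terminal -1, O#7); searched 10 to 10
for X: play -1, pass +1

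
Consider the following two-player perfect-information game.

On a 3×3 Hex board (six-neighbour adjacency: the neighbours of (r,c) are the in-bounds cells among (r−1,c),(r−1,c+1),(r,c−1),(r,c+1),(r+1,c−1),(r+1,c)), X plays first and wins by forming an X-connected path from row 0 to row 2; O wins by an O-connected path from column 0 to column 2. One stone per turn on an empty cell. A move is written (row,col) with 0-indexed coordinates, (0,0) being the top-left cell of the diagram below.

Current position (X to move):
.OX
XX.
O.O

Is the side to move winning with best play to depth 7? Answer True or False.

X winning at [.OX/XX./O.O]: True

ply 1, X at .OX/XX./O.O | (0,0)=-1→XOX/XX./O.O; (1,2)=-1→.OX/XXX/O.O; (2,1)=+1→.OX/XX./OXO*
ply 2: .OX/XX./OXO is terminal -1 (O); from .OX/XX./O.O depth 7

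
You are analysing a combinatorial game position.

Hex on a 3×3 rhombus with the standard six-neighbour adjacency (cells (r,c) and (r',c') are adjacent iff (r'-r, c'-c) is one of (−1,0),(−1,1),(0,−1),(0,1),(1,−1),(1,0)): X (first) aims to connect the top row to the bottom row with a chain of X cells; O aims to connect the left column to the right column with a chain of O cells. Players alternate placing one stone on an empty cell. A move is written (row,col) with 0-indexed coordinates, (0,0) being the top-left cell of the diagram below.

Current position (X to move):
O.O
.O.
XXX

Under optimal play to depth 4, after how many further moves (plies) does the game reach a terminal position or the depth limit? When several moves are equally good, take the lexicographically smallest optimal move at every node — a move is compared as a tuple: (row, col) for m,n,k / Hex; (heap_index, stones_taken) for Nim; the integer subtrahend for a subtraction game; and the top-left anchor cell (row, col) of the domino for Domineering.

PV length from [O.O/.O./XXX]: 2 plies

[O.O/.O./XXX] X move#1: (0,1):-1/OXO/.O./XXX*, (1,0):-1/O.O/XO./XXX, (1,2):-1/O.O/.OX/XXX
[OXO/.O./XXX] O move#2: (1,0):+1/OXO/OO./XXX*, (1,2):-1/OXO/.OO/XXX
[OXO/OO./XXX] end (terminal -1, X#3); searched O.O/.O./XXX to 4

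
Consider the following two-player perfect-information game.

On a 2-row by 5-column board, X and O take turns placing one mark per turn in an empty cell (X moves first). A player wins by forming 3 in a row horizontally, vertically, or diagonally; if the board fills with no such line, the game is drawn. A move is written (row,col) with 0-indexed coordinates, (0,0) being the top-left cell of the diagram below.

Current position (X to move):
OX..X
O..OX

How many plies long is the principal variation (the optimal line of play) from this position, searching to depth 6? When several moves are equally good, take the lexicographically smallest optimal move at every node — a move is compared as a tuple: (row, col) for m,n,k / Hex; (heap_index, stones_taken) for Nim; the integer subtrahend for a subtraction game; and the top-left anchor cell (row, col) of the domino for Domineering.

[OX..X/O..OX] X move#1: (0,2):+0/OXX.X/O..OX*, (0,3):+0/OX.XX/O..OX, (1,1):+0/OX..X/OX.OX, (1,2):+0/OX..X/O.XOX
[OXX.X/O..OX] O move#2: (0,3):+0/OXXOX/O..OX*, (1,1):-1/OXX.X/OO.OX, (1,2):-1/OXX.X/O.OOX
[OXXOX/O..OX] X move#3: (1,1):+0/OXXOX/OX.OX*, (1,2):+0/OXXOX/O.XOX
[OXXOX/OX.OX] O move#4: (1,2):+0/OXXOX/OXOOX*
[OXXOX/OXOOX] end (terminal +0, X#5); searched OX..X/O..OX to 6

PV length from [OX..X/O..OX]: 4 plies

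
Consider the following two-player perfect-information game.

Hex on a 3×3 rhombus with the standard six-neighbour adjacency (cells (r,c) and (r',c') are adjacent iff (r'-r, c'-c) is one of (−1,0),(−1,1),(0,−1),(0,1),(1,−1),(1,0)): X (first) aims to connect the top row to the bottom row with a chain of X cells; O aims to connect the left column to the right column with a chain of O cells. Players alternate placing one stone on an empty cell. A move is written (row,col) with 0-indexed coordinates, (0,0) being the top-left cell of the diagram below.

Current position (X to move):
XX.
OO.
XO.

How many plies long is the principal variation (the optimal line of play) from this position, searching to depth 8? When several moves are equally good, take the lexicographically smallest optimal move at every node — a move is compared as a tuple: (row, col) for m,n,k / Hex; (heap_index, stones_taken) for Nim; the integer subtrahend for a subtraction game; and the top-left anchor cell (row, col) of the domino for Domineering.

PV length from [XX./OO./XO.]: 2 plies

[XX./OO./XO.] X move#1: (0,2):-1/XXX/OO./XO.*, (1,2):-1/XX./OOX/XO., (2,2):-1/XX./OO./XOX
[XXX/OO./XO.] O move#2: (1,2):+1/XXX/OOO/XO.*, (2,2):+1/XXX/OO./XOO
[XXX/OOO/XO.] end (terminal -1, X#3); searched XX./OO./XO. to 8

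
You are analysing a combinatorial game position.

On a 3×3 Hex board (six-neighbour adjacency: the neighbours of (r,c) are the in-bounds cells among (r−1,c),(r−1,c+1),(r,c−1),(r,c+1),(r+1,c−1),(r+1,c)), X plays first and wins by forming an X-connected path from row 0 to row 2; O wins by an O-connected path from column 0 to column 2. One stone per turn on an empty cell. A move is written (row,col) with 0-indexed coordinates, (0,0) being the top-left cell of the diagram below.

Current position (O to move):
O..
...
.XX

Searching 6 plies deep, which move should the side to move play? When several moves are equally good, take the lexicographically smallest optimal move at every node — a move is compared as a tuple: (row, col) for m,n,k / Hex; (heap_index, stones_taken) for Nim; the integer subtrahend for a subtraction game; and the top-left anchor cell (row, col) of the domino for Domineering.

O's best at [O../.../.XX]: (0,2)

[O../.../.XX] O move#1: (0,1):-1/OO./.../.XX, (0,2):+1/O.O/.../.XX*, (1,0):-1/O../O../.XX, (1,1):+1/O../.O./.XX, (1,2):-1/O../..O/.XX, (2,0):-1/O../.../OXX
[O.O/.../.XX] X move#2: (0,1):-1/OXO/.../.XX*, (1,0):-1/O.O/X../.XX, (1,1):-1/O.O/.X./.XX, (1,2):-1/O.O/..X/.XX, (2,0):-1/O.O/.../XXX
[OXO/.../.XX] O move#3: (1,0):-1/OXO/O../.XX, (1,1):+1/OXO/.O./.XX*, (1,2):-1/OXO/..O/.XX, (2,0):-1/OXO/.../OXX
[OXO/.O./.XX] X move#4: (1,0):-1/OXO/XO./.XX*, (1,2):-1/OXO/.OX/.XX, (2,0):-1/OXO/.O./XXX
[OXO/XO./.XX] O move#5: (1,2):-1/OXO/XOO/.XX, (2,0):+1/OXO/XO./OXX*
[OXO/XO./OXX] end (terminal -1, X#6); searched O../.../.XX to 6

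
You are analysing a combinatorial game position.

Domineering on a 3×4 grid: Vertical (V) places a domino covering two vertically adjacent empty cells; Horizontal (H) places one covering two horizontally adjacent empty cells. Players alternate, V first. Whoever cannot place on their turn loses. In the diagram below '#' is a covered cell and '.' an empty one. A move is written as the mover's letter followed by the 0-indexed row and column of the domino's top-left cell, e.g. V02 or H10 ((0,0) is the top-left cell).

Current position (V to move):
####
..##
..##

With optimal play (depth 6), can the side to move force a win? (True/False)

[####/..##/..##] V move#1: V10:+1/####/#.##/#.##*, V11:+1/####/.###/.###
[####/#.##/#.##] end (terminal -1, H#2); searched ####/..##/..## to 6

V winning at [####/..##/..##]: True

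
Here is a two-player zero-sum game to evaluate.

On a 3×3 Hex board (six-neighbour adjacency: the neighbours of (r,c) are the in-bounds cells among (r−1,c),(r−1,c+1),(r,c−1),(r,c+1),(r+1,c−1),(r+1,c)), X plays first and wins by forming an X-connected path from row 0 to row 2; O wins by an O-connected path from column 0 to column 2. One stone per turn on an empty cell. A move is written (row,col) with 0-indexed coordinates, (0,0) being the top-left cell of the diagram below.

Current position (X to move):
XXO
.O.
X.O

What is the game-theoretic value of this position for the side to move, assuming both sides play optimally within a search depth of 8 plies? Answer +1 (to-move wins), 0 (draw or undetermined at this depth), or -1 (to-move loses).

p1 X@[XXO/.O./X.O]: (1,0)[XXO/XO./X.O]+1* (1,2)[XXO/.OX/X.O]-1 (2,1)[XXO/.O./XXO]-1
p2 O@[XXO/XO./X.O] terminal -1; root [XXO/.O./X.O] d8

value(XXO/.O./X.O, X) = +1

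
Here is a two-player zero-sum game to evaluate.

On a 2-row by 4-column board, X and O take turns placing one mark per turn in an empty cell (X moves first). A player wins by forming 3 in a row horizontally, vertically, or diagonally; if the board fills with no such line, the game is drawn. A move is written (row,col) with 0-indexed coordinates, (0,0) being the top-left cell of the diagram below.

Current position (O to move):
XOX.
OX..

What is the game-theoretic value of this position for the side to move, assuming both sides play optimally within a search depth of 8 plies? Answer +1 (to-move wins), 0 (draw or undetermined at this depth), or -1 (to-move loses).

value(XOX./OX.., O) = 0

p1 O@[XOX./OX..]: (0,3)[XOXO/OX..]+0* (1,2)[XOX./OXO.]+0 (1,3)[XOX./OX.O]+0
p2 X@[XOXO/OX..]: (1,2)[XOXO/OXX.]+0* (1,3)[XOXO/OX.X]+0
p3 O@[XOXO/OXX.]: (1,3)[XOXO/OXXO]+0*
p4 X@[XOXO/OXXO] terminal +0; root [XOX./OX..] d8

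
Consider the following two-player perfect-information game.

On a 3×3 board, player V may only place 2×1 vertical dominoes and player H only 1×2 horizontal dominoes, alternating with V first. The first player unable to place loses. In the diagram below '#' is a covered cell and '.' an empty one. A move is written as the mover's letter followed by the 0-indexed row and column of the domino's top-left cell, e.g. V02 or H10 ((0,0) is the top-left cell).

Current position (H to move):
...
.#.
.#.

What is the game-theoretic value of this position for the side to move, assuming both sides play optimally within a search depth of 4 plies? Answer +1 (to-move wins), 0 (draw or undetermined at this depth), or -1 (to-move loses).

value(.../.#./.#., H) = -1

ply 1, H at .../.#./.#. | H00=-1→##./.#./.#.*; H01=-1→.##/.#./.#.
ply 2, V at ##./.#./.#. | V02=+1→###/.##/.#.*; V10=+1→##./##./##.; V12=+1→##./.##/.##
ply 3: ###/.##/.#. is terminal -1 (H); from .../.#./.#. depth 4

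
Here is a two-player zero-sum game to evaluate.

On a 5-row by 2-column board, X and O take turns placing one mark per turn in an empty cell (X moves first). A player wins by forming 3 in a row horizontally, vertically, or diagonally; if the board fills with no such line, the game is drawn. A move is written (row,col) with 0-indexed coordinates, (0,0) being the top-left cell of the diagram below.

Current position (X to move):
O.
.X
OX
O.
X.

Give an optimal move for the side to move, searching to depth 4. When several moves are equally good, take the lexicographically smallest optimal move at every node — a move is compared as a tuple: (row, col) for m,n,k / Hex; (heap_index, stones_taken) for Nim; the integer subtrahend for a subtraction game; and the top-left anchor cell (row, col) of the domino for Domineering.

X's best at [O./.X/OX/O./X.]: (0,1)

p1 X@[O./.X/OX/O./X.]: (0,1)[OX/.X/OX/O./X.]+1* (1,0)[O./XX/OX/O./X.]+1 (3,1)[O./.X/OX/OX/X.]+1 (4,1)[O./.X/OX/O./XX]-1
p2 O@[OX/.X/OX/O./X.] terminal -1; root [O./.X/OX/O./X.] d4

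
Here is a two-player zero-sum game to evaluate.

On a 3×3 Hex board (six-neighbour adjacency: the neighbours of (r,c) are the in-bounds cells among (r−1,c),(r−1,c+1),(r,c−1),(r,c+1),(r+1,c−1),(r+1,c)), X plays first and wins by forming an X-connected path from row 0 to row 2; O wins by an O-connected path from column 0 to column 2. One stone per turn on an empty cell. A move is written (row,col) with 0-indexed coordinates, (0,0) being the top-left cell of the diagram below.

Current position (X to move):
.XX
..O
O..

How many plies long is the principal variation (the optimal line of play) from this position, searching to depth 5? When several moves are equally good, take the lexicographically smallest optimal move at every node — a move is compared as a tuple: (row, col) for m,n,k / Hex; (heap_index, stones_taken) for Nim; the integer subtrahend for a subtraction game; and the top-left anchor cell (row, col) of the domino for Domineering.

[.XX/..O/O..] X move#1: (0,0):-1/XXX/..O/O..*, (1,0):-1/.XX/X.O/O.., (1,1):-1/.XX/.XO/O.., (2,1):-1/.XX/..O/OX., (2,2):-1/.XX/..O/O.X
[XXX/..O/O..] O move#2: (1,0):+1/XXX/O.O/O..*, (1,1):+1/XXX/.OO/O.., (2,1):+1/XXX/..O/OO., (2,2):+1/XXX/..O/O.O
[XXX/O.O/O..] X move#3: (1,1):-1/XXX/OXO/O..*, (2,1):-1/XXX/O.O/OX., (2,2):-1/XXX/O.O/O.X
[XXX/OXO/O..] O move#4: (2,1):+1/XXX/OXO/OO.*, (2,2):-1/XXX/OXO/O.O
[XXX/OXO/OO.] end (terminal -1, X#5); searched .XX/..O/O.. to 5

PV length from [.XX/..O/O..]: 4 plies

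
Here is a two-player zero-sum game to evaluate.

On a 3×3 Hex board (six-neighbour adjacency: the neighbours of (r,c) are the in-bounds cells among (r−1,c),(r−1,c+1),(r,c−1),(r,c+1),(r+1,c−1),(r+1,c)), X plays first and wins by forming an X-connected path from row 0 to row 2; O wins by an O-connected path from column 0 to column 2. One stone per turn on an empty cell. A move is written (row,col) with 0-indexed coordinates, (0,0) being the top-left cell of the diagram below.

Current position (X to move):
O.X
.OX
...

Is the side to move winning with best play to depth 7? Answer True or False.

X winning at [O.X/.OX/...]: True

[O.X/.OX/...] X move#1: (0,1):+1/OXX/.OX/...*, (1,0):+1/O.X/XOX/..., (2,0):+1/O.X/.OX/X.., (2,1):+1/O.X/.OX/.X., (2,2):+1/O.X/.OX/..X
[OXX/.OX/...] O move#2: (1,0):-1/OXX/OOX/...*, (2,0):-1/OXX/.OX/O.., (2,1):-1/OXX/.OX/.O., (2,2):-1/OXX/.OX/..O
[OXX/OOX/...] X move#3: (2,0):+1/OXX/OOX/X..*, (2,1):+1/OXX/OOX/.X., (2,2):+1/OXX/OOX/..X
[OXX/OOX/X..] O move#4: (2,1):-1/OXX/OOX/XO.*, (2,2):-1/OXX/OOX/X.O
[OXX/OOX/XO.] X move#5: (2,2):+1/OXX/OOX/XOX*
[OXX/OOX/XOX] end (terminal -1, O#6); searched O.X/.OX/... to 7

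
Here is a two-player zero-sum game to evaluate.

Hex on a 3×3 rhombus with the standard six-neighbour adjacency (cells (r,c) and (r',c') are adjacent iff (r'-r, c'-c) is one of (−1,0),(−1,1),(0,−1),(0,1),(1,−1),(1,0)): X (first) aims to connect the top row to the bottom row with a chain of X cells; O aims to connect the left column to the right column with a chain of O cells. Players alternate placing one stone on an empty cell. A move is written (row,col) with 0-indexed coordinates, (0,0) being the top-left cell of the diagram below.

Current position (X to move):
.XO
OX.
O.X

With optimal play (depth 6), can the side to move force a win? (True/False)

ply 1, X at .XO/OX./O.X | (0,0)=+1→XXO/OX./O.X*; (1,2)=+1→.XO/OXX/O.X; (2,1)=+1→.XO/OX./OXX
ply 2, O at XXO/OX./O.X | (1,2)=-1→XXO/OXO/O.X*; (2,1)=-1→XXO/OX./OOX
ply 3, X at XXO/OXO/O.X | (2,1)=+1→XXO/OXO/OXX*
ply 4: XXO/OXO/OXX is terminal -1 (O); from .XO/OX./O.X depth 6

X winning at [.XO/OX./O.X]: True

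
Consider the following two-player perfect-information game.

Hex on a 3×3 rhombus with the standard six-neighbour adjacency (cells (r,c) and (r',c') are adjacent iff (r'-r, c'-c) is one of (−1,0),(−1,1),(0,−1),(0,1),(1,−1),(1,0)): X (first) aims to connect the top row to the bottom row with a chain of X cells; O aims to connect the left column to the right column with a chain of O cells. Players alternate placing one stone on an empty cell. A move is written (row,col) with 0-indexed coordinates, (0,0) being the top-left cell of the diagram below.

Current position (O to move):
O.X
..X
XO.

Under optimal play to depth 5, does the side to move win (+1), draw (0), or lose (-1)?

ply 1, O at O.X/..X/XO. | (0,1)=-1→OOX/..X/XO.*; (1,0)=-1→O.X/O.X/XO.; (1,1)=-1→O.X/.OX/XO.; (2,2)=-1→O.X/..X/XOO
ply 2, X at OOX/..X/XO. | (1,0)=+1→OOX/X.X/XO.*; (1,1)=+1→OOX/.XX/XO.; (2,2)=+1→OOX/..X/XOX
ply 3, O at OOX/X.X/XO. | (1,1)=-1→OOX/XOX/XO.*; (2,2)=-1→OOX/X.X/XOO
ply 4, X at OOX/XOX/XO. | (2,2)=+1→OOX/XOX/XOX*
ply 5: OOX/XOX/XOX is terminal -1 (O); from O.X/..X/XO. depth 5

value(O.X/..X/XO., O) = -1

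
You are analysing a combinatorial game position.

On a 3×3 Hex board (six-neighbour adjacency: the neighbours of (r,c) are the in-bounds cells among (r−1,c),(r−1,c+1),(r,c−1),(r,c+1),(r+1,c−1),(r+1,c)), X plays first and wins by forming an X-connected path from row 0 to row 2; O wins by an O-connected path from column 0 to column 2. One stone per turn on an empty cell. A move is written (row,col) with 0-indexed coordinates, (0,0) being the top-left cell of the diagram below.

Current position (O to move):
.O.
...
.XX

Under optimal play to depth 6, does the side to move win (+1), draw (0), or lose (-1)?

ply 1, O at .O./.../.XX | (0,0)=-1→OO./.../.XX; (0,2)=+1→.OO/.../.XX*; (1,0)=-1→.O./O../.XX; (1,1)=+1→.O./.O./.XX; (1,2)=+1→.O./..O/.XX; (2,0)=-1→.O./.../OXX
ply 2, X at .OO/.../.XX | (0,0)=-1→XOO/.../.XX*; (1,0)=-1→.OO/X../.XX; (1,1)=-1→.OO/.X./.XX; (1,2)=-1→.OO/..X/.XX; (2,0)=-1→.OO/.../XXX
ply 3, O at XOO/.../.XX | (1,0)=+1→XOO/O../.XX*; (1,1)=+1→XOO/.O./.XX; (1,2)=-1→XOO/..O/.XX; (2,0)=+1→XOO/.../OXX
ply 4: XOO/O../.XX is terminal -1 (X); from .O./.../.XX depth 6

value(.O./.../.XX, O) = +1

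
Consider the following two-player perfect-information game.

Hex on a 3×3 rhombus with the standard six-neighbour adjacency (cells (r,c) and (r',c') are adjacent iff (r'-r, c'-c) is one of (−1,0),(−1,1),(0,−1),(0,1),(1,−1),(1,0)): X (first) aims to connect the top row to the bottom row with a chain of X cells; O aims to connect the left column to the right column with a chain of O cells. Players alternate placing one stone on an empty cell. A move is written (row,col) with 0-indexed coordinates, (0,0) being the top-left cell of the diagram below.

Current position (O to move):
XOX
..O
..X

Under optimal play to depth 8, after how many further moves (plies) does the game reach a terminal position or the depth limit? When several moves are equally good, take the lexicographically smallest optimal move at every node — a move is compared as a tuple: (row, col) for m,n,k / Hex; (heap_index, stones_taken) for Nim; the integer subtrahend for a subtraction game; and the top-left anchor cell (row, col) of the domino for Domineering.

[XOX/..O/..X] O move#1: (1,0):-1/XOX/O.O/..X, (1,1):+1/XOX/.OO/..X*, (2,0):+1/XOX/..O/O.X, (2,1):-1/XOX/..O/.OX
[XOX/.OO/..X] X move#2: (1,0):-1/XOX/XOO/..X*, (2,0):-1/XOX/.OO/X.X, (2,1):-1/XOX/.OO/.XX
[XOX/XOO/..X] O move#3: (2,0):+1/XOX/XOO/O.X*, (2,1):-1/XOX/XOO/.OX
[XOX/XOO/O.X] end (terminal -1, X#4); searched XOX/..O/..X to 8

PV length from [XOX/..O/..X]: 3 plies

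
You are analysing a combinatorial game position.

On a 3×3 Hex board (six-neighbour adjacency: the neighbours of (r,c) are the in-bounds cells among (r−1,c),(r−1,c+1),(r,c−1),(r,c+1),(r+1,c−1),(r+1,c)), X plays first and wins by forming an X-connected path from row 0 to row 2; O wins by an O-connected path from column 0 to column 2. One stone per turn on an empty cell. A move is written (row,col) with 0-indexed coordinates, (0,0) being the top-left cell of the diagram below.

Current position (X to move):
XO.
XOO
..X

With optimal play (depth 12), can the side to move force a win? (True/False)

X winning at [XO./XOO/..X]: True

p1 X@[XO./XOO/..X]: (0,2)[XOX/XOO/..X]-1 (2,0)[XO./XOO/X.X]+1* (2,1)[XO./XOO/.XX]-1
p2 O@[XO./XOO/X.X] terminal -1; root [XO./XOO/..X] d12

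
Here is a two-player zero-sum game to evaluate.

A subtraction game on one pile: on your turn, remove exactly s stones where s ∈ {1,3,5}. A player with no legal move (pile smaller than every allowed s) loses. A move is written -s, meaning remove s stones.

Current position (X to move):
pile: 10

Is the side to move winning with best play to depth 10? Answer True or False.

X winning at [10]: False

p1 X@[10]: -1[9]-1* -3[7]-1 -5[5]-1
p2 O@[9]: -1[8]+1* -3[6]+1 -5[4]+1
p3 X@[8]: -1[7]-1* -3[5]-1 -5[3]-1
p4 O@[7]: -1[6]+1* -3[4]+1 -5[2]+1
p5 X@[6]: -1[5]-1* -3[3]-1 -5[1]-1
p6 O@[5]: -1[4]+1* -3[2]+1 -5[0]+1
p7 X@[4]: -1[3]-1* -3[1]-1
p8 O@[3]: -1[2]+1* -3[0]+1
p9 X@[2]: -1[1]-1*
p10 O@[1]: -1[0]+1*
p11 X@[0] terminal -1; root [10] d10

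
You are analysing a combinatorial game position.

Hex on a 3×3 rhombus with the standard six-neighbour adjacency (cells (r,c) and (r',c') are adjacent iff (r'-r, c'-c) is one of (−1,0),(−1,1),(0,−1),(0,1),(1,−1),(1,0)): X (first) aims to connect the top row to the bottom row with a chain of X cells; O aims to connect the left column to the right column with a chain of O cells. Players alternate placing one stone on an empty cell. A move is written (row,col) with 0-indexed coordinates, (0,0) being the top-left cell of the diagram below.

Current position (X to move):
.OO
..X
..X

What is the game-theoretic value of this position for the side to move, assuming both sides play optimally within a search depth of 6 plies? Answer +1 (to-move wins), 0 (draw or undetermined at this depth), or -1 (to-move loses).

p1 X@[.OO/..X/..X]: (0,0)[XOO/..X/..X]-1* (1,0)[.OO/X.X/..X]-1 (1,1)[.OO/.XX/..X]-1 (2,0)[.OO/..X/X.X]-1 (2,1)[.OO/..X/.XX]-1
p2 O@[XOO/..X/..X]: (1,0)[XOO/O.X/..X]+1* (1,1)[XOO/.OX/..X]+1 (2,0)[XOO/..X/O.X]+1 (2,1)[XOO/..X/.OX]-1
p3 X@[XOO/O.X/..X] terminal -1; root [.OO/..X/..X] d6

value(.OO/..X/..X, X) = -1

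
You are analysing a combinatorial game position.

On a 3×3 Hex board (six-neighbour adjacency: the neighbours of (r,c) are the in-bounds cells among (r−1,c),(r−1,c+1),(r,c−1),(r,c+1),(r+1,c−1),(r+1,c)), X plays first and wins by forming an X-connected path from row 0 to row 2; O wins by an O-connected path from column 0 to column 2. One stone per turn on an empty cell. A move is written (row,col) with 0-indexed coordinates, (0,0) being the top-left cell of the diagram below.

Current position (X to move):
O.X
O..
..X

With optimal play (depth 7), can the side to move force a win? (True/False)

p1 X@[O.X/O../..X]: (0,1)[OXX/O../..X]+1* (1,1)[O.X/OX./..X]+1 (1,2)[O.X/O.X/..X]+1 (2,0)[O.X/O../X.X]+1 (2,1)[O.X/O../.XX]+1
p2 O@[OXX/O../..X]: (1,1)[OXX/OO./..X]-1* (1,2)[OXX/O.O/..X]-1 (2,0)[OXX/O../O.X]-1 (2,1)[OXX/O../.OX]-1
p3 X@[OXX/OO./..X]: (1,2)[OXX/OOX/..X]+1* (2,0)[OXX/OO./X.X]-1 (2,1)[OXX/OO./.XX]-1
p4 O@[OXX/OOX/..X] terminal -1; root [O.X/O../..X] d7

X winning at [O.X/O../..X]: True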